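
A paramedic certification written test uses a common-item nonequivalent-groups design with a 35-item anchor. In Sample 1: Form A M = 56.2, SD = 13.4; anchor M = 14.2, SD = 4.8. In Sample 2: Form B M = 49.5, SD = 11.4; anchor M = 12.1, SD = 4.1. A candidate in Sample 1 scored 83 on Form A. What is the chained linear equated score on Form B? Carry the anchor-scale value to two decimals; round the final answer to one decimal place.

82.0

Form A → anchor (Sample 1): v = (4.8/13.4)(83 − 56.2) + 14.2 = 23.80
anchor → Form B (Sample 2): y = (11.4/4.1)(23.80 − 12.1) + 49.5 = 82.0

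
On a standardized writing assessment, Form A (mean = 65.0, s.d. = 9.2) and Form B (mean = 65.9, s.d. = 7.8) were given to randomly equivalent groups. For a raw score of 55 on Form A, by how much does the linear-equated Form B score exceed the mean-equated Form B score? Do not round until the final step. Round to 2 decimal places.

1.52

Mean-equated: 55 + (65.9 − 65.0) = 55.90
Linear-equated: (7.8/9.2)(55 − 65.0) + 65.9 = 57.422
Difference = 57.422 − 55.90 = 1.52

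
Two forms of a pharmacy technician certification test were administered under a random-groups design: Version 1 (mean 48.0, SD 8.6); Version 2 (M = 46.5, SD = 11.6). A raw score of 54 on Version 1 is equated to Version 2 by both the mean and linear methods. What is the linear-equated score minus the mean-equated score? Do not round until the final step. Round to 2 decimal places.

2.09

Mean-equated: 54 + (46.5 − 48.0) = 52.50
Linear-equated: (11.6/8.6)(54 − 48.0) + 46.5 = 54.593
Difference = 54.593 − 52.50 = 2.09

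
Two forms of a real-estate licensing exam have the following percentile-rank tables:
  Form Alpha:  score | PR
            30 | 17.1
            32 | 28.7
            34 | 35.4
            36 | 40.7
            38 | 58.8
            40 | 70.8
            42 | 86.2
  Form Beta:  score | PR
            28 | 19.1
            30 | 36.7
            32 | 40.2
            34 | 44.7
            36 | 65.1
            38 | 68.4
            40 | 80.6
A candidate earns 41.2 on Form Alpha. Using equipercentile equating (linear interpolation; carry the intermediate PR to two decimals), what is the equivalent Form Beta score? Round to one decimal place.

39.9

PR of 41.2 on Form Alpha: 70.8 + (41.2 − 40)/(42 − 40) × (86.2 − 70.8) = 80.04
On Form Beta, PR 80.04 falls between score 38 (PR 68.4) and 40 (PR 80.6).
Interpolate: 38 + (80.04 − 68.4)/(80.6 − 68.4) × (40 − 38) = 39.9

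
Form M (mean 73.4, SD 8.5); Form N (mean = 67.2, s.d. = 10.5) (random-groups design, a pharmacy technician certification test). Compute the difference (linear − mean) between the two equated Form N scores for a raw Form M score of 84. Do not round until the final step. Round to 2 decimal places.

Mean-equated: 84 + (67.2 − 73.4) = 77.80
Linear-equated: (10.5/8.5)(84 − 73.4) + 67.2 = 80.294
Difference = 80.294 − 77.80 = 2.49

2.49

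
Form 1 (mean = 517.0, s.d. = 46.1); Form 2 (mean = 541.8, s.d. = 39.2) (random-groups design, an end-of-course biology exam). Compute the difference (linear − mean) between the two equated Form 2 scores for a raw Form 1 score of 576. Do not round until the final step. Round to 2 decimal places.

Mean-equated: 576 + (541.8 − 517.0) = 600.80
Linear-equated: (39.2/46.1)(576 − 517.0) + 541.8 = 591.969
Difference = 591.969 − 600.80 = -8.83

-8.83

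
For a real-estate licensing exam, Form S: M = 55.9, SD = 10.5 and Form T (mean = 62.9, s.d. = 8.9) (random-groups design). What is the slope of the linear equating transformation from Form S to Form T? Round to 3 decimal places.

0.848

A = SD_Y / SD_X = 8.9 / 10.5 = 0.848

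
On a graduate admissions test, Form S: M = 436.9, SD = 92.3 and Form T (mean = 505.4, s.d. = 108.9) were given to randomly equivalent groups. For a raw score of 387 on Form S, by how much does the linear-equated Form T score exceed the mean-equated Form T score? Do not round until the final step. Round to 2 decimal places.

-8.97

Mean-equated: 387 + (505.4 − 436.9) = 455.50
Linear-equated: (108.9/92.3)(387 − 436.9) + 505.4 = 446.526
Difference = 446.526 − 455.50 = -8.97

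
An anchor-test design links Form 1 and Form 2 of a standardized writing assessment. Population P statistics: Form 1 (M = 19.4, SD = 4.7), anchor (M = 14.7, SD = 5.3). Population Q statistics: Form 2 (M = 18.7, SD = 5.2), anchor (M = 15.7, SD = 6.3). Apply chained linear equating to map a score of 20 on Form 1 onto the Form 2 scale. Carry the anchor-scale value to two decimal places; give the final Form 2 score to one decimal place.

18.4

Form 1 → anchor (Population P): v = (5.3/4.7)(20 − 19.4) + 14.7 = 15.38
anchor → Form 2 (Population Q): y = (5.2/6.3)(15.38 − 15.7) + 18.7 = 18.4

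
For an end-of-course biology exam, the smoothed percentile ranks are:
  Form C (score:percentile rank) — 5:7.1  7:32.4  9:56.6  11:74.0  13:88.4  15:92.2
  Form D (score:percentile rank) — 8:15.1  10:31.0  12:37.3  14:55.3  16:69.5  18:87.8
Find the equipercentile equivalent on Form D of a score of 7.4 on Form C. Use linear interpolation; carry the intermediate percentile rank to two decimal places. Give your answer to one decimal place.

12.0

PR of 7.4 on Form C: 32.4 + (7.4 − 7)/(9 − 7) × (56.6 − 32.4) = 37.24
On Form D, PR 37.24 falls between score 10 (PR 31.0) and 12 (PR 37.3).
Interpolate: 10 + (37.24 − 31.0)/(37.3 − 31.0) × (12 − 10) = 12.0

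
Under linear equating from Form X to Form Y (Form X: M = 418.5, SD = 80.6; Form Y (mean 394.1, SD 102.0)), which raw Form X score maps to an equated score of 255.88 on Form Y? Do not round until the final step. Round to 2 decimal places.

Invert y = (SD_Y/SD_X)(x − M_X) + M_Y:
x = (SD_X/SD_Y)(y − M_Y) + M_X = (80.6/102.0)(255.88 − 394.1) + 418.5
x = 0.790196 × -138.220 + 418.5 = 309.28

309.28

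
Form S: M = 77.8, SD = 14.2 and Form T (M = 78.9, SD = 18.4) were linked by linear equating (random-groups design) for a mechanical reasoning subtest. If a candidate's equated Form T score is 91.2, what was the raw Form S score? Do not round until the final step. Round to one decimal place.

87.3

Invert y = (SD_Y/SD_X)(x − M_X) + M_Y:
x = (SD_X/SD_Y)(y − M_Y) + M_X = (14.2/18.4)(91.2 − 78.9) + 77.8
x = 0.771739 × 12.300 + 77.8 = 87.3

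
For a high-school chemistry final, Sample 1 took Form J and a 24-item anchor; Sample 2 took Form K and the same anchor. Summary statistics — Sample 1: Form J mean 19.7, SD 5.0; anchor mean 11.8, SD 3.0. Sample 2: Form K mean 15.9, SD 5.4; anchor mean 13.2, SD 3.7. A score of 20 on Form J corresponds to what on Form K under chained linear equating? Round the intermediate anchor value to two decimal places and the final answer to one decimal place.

14.1

Form J → anchor (Sample 1): v = (3.0/5.0)(20 − 19.7) + 11.8 = 11.98
anchor → Form K (Sample 2): y = (5.4/3.7)(11.98 − 13.2) + 15.9 = 14.1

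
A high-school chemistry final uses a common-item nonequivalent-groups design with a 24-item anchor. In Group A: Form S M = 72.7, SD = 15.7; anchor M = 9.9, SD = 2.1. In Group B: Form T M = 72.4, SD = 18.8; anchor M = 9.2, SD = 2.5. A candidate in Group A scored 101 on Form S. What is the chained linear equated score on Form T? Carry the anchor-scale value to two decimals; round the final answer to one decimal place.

Form S → anchor (Group A): v = (2.1/15.7)(101 − 72.7) + 9.9 = 13.69
anchor → Form T (Group B): y = (18.8/2.5)(13.69 − 9.2) + 72.4 = 106.2

106.2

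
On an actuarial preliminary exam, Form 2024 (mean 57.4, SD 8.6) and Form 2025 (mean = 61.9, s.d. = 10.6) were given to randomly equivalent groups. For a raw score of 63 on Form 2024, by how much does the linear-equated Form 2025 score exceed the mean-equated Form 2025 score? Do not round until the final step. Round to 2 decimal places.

Mean-equated: 63 + (61.9 − 57.4) = 67.50
Linear-equated: (10.6/8.6)(63 − 57.4) + 61.9 = 68.802
Difference = 68.802 − 67.50 = 1.30

1.30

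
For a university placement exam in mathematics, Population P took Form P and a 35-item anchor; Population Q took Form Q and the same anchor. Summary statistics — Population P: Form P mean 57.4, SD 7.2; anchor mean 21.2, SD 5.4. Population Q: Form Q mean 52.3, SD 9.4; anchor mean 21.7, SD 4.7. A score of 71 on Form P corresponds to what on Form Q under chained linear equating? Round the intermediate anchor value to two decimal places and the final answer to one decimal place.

Form P → anchor (Population P): v = (5.4/7.2)(71 − 57.4) + 21.2 = 31.40
anchor → Form Q (Population Q): y = (9.4/4.7)(31.40 − 21.7) + 52.3 = 71.7

71.7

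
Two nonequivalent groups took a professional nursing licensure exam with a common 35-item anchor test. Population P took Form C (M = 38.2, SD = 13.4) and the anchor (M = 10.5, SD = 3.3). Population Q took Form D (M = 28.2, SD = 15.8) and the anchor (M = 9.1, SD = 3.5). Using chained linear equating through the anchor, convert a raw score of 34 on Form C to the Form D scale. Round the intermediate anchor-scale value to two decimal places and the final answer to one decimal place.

Form C → anchor (Population P): v = (3.3/13.4)(34 − 38.2) + 10.5 = 9.47
anchor → Form D (Population Q): y = (15.8/3.5)(9.47 − 9.1) + 28.2 = 29.9

29.9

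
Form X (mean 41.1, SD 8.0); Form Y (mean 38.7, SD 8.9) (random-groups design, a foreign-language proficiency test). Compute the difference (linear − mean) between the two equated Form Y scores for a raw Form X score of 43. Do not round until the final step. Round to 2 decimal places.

Mean-equated: 43 + (38.7 − 41.1) = 40.60
Linear-equated: (8.9/8.0)(43 − 41.1) + 38.7 = 40.814
Difference = 40.814 − 40.60 = 0.21

0.21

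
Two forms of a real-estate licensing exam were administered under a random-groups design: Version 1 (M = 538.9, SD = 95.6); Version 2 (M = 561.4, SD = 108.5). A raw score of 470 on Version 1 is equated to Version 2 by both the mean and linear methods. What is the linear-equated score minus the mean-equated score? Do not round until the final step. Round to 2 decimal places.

-9.30

Mean-equated: 470 + (561.4 − 538.9) = 492.50
Linear-equated: (108.5/95.6)(470 − 538.9) + 561.4 = 483.203
Difference = 483.203 − 492.50 = -9.30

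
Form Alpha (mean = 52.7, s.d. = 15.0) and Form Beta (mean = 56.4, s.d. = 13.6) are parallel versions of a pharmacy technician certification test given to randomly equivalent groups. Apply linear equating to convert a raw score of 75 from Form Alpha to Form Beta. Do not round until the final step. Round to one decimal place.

76.6

Linear equating: y = (SD_Y/SD_X)(x − M_X) + M_Y
y = (13.6/15.0)(75 − 52.7) + 56.4
y = 0.906667 × 22.3 + 56.4 = 20.2187 + 56.4 = 76.6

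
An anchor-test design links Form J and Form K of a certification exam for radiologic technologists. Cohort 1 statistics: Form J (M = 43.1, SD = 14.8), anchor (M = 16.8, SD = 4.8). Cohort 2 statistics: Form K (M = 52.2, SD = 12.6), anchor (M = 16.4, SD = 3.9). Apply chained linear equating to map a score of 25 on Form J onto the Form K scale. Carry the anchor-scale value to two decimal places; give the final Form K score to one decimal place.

34.5

Form J → anchor (Cohort 1): v = (4.8/14.8)(25 − 43.1) + 16.8 = 10.93
anchor → Form K (Cohort 2): y = (12.6/3.9)(10.93 − 16.4) + 52.2 = 34.5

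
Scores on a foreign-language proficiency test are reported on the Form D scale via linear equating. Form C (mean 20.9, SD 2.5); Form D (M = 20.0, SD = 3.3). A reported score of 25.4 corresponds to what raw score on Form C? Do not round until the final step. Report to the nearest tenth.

25.0

Invert y = (SD_Y/SD_X)(x − M_X) + M_Y:
x = (SD_X/SD_Y)(y − M_Y) + M_X = (2.5/3.3)(25.4 − 20.0) + 20.9
x = 0.757576 × 5.400 + 20.9 = 25.0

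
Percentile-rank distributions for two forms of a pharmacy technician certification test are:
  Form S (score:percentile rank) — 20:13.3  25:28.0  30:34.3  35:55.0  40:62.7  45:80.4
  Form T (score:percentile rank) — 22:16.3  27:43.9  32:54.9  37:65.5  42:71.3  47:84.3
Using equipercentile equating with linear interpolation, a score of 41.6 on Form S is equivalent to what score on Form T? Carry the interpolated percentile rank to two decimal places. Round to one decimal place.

PR of 41.6 on Form S: 62.7 + (41.6 − 40)/(45 − 40) × (80.4 − 62.7) = 68.36
On Form T, PR 68.36 falls between score 37 (PR 65.5) and 42 (PR 71.3).
Interpolate: 37 + (68.36 − 65.5)/(71.3 − 65.5) × (42 − 37) = 39.5

39.5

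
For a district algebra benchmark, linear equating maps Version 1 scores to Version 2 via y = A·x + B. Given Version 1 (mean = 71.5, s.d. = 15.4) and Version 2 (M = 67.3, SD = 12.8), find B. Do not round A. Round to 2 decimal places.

7.87

A = SD_Y / SD_X = 12.8 / 15.4 = 0.831169
B = M_Y − A·M_X = 67.3 − 0.831169 × 71.5 = 7.87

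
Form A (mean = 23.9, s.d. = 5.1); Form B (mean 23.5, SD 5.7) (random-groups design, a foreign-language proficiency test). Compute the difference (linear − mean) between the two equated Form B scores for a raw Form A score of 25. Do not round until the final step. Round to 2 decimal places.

0.13

Mean-equated: 25 + (23.5 − 23.9) = 24.60
Linear-equated: (5.7/5.1)(25 − 23.9) + 23.5 = 24.729
Difference = 24.729 − 24.60 = 0.13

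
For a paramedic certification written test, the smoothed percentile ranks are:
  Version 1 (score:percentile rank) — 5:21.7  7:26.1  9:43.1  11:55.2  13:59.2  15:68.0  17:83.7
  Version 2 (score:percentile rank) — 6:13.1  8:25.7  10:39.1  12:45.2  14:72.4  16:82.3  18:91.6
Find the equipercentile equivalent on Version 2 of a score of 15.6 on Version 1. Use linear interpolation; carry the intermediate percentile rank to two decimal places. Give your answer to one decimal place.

PR of 15.6 on Version 1: 68.0 + (15.6 − 15)/(17 − 15) × (83.7 − 68.0) = 72.71
On Version 2, PR 72.71 falls between score 14 (PR 72.4) and 16 (PR 82.3).
Interpolate: 14 + (72.71 − 72.4)/(82.3 − 72.4) × (16 − 14) = 14.1

14.1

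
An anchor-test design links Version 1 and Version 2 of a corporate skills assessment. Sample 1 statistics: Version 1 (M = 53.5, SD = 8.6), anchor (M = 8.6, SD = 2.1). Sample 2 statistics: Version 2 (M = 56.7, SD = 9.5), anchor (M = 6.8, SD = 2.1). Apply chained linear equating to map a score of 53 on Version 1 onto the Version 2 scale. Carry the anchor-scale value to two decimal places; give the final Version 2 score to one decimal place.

Version 1 → anchor (Sample 1): v = (2.1/8.6)(53 − 53.5) + 8.6 = 8.48
anchor → Version 2 (Sample 2): y = (9.5/2.1)(8.48 − 6.8) + 56.7 = 64.3

64.3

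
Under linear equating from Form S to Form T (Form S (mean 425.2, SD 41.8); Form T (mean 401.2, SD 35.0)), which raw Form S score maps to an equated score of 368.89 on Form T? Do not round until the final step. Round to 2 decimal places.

Invert y = (SD_Y/SD_X)(x − M_X) + M_Y:
x = (SD_X/SD_Y)(y − M_Y) + M_X = (41.8/35.0)(368.89 − 401.2) + 425.2
x = 1.194286 × -32.310 + 425.2 = 386.61

386.61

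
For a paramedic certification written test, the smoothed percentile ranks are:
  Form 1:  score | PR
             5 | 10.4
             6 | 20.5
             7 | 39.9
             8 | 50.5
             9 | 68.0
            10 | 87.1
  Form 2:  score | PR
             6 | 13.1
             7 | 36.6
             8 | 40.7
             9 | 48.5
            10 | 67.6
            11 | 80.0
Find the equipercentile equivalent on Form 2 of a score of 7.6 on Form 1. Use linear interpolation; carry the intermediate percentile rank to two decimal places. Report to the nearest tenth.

PR of 7.6 on Form 1: 39.9 + (7.6 − 7)/(8 − 7) × (50.5 − 39.9) = 46.26
On Form 2, PR 46.26 falls between score 8 (PR 40.7) and 9 (PR 48.5).
Interpolate: 8 + (46.26 − 40.7)/(48.5 − 40.7) × (9 − 8) = 8.7

8.7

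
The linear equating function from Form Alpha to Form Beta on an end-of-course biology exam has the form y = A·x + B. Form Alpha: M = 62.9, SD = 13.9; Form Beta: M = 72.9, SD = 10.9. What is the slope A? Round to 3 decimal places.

A = SD_Y / SD_X = 10.9 / 13.9 = 0.784

0.784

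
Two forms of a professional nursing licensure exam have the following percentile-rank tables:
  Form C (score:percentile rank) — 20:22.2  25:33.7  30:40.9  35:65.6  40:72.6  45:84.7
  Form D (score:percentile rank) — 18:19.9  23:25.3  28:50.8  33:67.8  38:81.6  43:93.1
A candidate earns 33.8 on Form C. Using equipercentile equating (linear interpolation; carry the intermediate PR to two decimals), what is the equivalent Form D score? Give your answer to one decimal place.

30.6

PR of 33.8 on Form C: 40.9 + (33.8 − 30)/(35 − 30) × (65.6 − 40.9) = 59.67
On Form D, PR 59.67 falls between score 28 (PR 50.8) and 33 (PR 67.8).
Interpolate: 28 + (59.67 − 50.8)/(67.8 − 50.8) × (33 − 28) = 30.6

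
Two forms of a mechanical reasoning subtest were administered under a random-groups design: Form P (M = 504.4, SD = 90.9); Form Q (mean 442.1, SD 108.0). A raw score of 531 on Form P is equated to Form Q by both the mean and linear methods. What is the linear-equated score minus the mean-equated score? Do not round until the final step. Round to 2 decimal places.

5.00

Mean-equated: 531 + (442.1 − 504.4) = 468.70
Linear-equated: (108.0/90.9)(531 − 504.4) + 442.1 = 473.704
Difference = 473.704 − 468.70 = 5.00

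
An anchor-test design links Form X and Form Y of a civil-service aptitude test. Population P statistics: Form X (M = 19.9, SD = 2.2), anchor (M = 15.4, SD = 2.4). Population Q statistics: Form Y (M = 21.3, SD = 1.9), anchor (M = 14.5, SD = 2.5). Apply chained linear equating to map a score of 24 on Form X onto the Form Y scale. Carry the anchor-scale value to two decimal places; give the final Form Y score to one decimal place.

Form X → anchor (Population P): v = (2.4/2.2)(24 − 19.9) + 15.4 = 19.87
anchor → Form Y (Population Q): y = (1.9/2.5)(19.87 − 14.5) + 21.3 = 25.4

25.4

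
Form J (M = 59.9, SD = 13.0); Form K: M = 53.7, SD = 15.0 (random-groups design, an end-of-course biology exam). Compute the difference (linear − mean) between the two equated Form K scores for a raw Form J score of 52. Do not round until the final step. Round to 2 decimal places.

-1.22

Mean-equated: 52 + (53.7 − 59.9) = 45.80
Linear-equated: (15.0/13.0)(52 − 59.9) + 53.7 = 44.585
Difference = 44.585 − 45.80 = -1.22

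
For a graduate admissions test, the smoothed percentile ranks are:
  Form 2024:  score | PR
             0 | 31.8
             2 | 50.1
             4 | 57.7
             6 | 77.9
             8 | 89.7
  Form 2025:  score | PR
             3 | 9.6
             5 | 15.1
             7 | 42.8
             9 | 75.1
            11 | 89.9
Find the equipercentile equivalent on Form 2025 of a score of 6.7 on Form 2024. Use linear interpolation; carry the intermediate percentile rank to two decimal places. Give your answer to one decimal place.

9.9

PR of 6.7 on Form 2024: 77.9 + (6.7 − 6)/(8 − 6) × (89.7 − 77.9) = 82.03
On Form 2025, PR 82.03 falls between score 9 (PR 75.1) and 11 (PR 89.9).
Interpolate: 9 + (82.03 − 75.1)/(89.9 − 75.1) × (11 − 9) = 9.9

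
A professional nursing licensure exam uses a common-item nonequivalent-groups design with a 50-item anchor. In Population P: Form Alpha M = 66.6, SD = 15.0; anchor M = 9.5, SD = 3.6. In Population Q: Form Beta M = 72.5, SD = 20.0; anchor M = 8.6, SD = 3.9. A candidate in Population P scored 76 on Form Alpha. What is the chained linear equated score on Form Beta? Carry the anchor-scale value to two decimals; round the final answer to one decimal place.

Form Alpha → anchor (Population P): v = (3.6/15.0)(76 − 66.6) + 9.5 = 11.76
anchor → Form Beta (Population Q): y = (20.0/3.9)(11.76 − 8.6) + 72.5 = 88.7

88.7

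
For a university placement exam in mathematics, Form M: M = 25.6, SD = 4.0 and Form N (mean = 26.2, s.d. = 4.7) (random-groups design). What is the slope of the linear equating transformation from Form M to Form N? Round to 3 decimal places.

1.175

A = SD_Y / SD_X = 4.7 / 4.0 = 1.175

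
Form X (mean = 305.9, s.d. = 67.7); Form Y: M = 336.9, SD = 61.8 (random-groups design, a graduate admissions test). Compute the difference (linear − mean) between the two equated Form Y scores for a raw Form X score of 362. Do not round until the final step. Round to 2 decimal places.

-4.89

Mean-equated: 362 + (336.9 − 305.9) = 393.00
Linear-equated: (61.8/67.7)(362 − 305.9) + 336.9 = 388.111
Difference = 388.111 − 393.00 = -4.89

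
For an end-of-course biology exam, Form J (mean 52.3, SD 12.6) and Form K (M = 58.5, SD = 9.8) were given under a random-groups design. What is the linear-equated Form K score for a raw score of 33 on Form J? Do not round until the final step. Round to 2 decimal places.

Linear equating: y = (SD_Y/SD_X)(x − M_X) + M_Y
y = (9.8/12.6)(33 − 52.3) + 58.5
y = 0.777778 × -19.3 + 58.5 = -15.0111 + 58.5 = 43.49

43.49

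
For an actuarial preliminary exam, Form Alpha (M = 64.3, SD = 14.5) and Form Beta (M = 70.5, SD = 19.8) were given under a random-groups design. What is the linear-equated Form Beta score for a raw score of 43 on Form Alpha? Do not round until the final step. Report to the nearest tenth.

41.4

Linear equating: y = (SD_Y/SD_X)(x − M_X) + M_Y
y = (19.8/14.5)(43 − 64.3) + 70.5
y = 1.365517 × -21.3 + 70.5 = -29.0855 + 70.5 = 41.4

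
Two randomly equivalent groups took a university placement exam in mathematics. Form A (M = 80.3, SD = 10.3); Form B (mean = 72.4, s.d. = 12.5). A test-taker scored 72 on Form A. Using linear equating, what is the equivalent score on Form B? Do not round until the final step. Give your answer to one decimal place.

62.3

Linear equating: y = (SD_Y/SD_X)(x − M_X) + M_Y
y = (12.5/10.3)(72 − 80.3) + 72.4
y = 1.213592 × -8.3 + 72.4 = -10.0728 + 72.4 = 62.3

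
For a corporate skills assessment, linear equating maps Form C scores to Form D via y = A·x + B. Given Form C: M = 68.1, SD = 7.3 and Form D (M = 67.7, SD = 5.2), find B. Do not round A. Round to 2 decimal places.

A = SD_Y / SD_X = 5.2 / 7.3 = 0.712329
B = M_Y − A·M_X = 67.7 − 0.712329 × 68.1 = 19.19

19.19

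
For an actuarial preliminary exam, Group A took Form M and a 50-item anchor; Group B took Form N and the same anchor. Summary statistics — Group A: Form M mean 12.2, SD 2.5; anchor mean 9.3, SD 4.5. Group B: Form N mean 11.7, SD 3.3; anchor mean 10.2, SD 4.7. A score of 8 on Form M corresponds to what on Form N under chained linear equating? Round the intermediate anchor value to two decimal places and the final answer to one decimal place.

5.8

Form M → anchor (Group A): v = (4.5/2.5)(8 − 12.2) + 9.3 = 1.74
anchor → Form N (Group B): y = (3.3/4.7)(1.74 − 10.2) + 11.7 = 5.8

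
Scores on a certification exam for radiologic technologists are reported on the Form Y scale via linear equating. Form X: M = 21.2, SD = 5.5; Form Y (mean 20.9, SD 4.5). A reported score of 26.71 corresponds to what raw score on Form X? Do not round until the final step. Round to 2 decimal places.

28.30

Invert y = (SD_Y/SD_X)(x − M_X) + M_Y:
x = (SD_X/SD_Y)(y − M_Y) + M_X = (5.5/4.5)(26.71 − 20.9) + 21.2
x = 1.222222 × 5.810 + 21.2 = 28.30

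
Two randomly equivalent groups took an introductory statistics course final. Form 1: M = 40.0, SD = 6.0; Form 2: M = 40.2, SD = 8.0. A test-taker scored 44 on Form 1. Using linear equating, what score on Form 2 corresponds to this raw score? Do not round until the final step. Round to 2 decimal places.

Linear equating: y = (SD_Y/SD_X)(x − M_X) + M_Y
y = (8.0/6.0)(44 − 40.0) + 40.2
y = 1.333333 × 4.0 + 40.2 = 5.3333 + 40.2 = 45.53

45.53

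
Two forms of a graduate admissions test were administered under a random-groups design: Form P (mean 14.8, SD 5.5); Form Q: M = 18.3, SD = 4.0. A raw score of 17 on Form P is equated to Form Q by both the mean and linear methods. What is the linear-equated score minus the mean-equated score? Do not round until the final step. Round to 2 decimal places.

-0.60

Mean-equated: 17 + (18.3 − 14.8) = 20.50
Linear-equated: (4.0/5.5)(17 − 14.8) + 18.3 = 19.900
Difference = 19.900 − 20.50 = -0.60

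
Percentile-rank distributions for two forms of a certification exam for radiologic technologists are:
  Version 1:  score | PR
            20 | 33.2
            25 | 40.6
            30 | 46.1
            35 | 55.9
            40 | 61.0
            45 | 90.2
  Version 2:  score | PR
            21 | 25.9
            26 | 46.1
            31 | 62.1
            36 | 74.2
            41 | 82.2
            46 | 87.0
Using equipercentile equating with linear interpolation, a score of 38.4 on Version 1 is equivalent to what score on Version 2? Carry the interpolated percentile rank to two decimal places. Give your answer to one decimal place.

PR of 38.4 on Version 1: 55.9 + (38.4 − 35)/(40 − 35) × (61.0 − 55.9) = 59.37
On Version 2, PR 59.37 falls between score 26 (PR 46.1) and 31 (PR 62.1).
Interpolate: 26 + (59.37 − 46.1)/(62.1 − 46.1) × (31 − 26) = 30.1

30.1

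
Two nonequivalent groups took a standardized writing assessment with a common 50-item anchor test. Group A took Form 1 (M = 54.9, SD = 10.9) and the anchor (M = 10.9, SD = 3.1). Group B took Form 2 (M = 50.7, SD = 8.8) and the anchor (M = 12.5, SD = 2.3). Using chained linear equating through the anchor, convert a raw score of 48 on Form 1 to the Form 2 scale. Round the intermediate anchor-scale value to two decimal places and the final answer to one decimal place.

Form 1 → anchor (Group A): v = (3.1/10.9)(48 − 54.9) + 10.9 = 8.94
anchor → Form 2 (Group B): y = (8.8/2.3)(8.94 − 12.5) + 50.7 = 37.1

37.1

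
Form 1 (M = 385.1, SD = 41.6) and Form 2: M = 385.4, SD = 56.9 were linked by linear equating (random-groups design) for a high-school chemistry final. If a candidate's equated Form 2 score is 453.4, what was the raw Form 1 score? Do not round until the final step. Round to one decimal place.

Invert y = (SD_Y/SD_X)(x − M_X) + M_Y:
x = (SD_X/SD_Y)(y − M_Y) + M_X = (41.6/56.9)(453.4 − 385.4) + 385.1
x = 0.731107 × 68.000 + 385.1 = 434.8

434.8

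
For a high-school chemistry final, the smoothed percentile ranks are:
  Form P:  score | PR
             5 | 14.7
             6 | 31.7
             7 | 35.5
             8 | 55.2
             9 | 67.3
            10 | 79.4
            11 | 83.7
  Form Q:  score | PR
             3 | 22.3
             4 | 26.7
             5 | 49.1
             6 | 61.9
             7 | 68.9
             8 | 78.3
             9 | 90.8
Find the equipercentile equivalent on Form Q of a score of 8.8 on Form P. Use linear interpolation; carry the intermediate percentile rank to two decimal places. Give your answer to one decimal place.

6.4

PR of 8.8 on Form P: 55.2 + (8.8 − 8)/(9 − 8) × (67.3 − 55.2) = 64.88
On Form Q, PR 64.88 falls between score 6 (PR 61.9) and 7 (PR 68.9).
Interpolate: 6 + (64.88 − 61.9)/(68.9 − 61.9) × (7 − 6) = 6.4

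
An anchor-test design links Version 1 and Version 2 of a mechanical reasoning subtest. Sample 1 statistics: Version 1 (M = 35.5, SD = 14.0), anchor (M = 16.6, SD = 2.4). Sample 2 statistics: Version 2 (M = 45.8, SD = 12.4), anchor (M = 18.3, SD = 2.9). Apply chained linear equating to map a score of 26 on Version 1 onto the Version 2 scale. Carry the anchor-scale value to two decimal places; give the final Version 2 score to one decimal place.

Version 1 → anchor (Sample 1): v = (2.4/14.0)(26 − 35.5) + 16.6 = 14.97
anchor → Version 2 (Sample 2): y = (12.4/2.9)(14.97 − 18.3) + 45.8 = 31.6

31.6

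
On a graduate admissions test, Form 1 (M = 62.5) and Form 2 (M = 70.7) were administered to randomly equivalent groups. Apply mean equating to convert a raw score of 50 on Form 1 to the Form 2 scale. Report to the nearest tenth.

Mean equating: y = x + (M_Y − M_X) = 50 + (70.7 − 62.5) = 58.2

58.2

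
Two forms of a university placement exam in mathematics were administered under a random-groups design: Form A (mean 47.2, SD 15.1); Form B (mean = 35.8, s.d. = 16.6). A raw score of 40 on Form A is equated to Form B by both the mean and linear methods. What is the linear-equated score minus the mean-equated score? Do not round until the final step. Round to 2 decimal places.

Mean-equated: 40 + (35.8 − 47.2) = 28.60
Linear-equated: (16.6/15.1)(40 − 47.2) + 35.8 = 27.885
Difference = 27.885 − 28.60 = -0.72

-0.72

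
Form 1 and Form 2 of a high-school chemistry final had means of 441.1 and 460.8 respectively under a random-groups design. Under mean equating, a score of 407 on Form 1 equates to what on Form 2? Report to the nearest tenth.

426.7

Mean equating: y = x + (M_Y − M_X) = 407 + (460.8 − 441.1) = 426.7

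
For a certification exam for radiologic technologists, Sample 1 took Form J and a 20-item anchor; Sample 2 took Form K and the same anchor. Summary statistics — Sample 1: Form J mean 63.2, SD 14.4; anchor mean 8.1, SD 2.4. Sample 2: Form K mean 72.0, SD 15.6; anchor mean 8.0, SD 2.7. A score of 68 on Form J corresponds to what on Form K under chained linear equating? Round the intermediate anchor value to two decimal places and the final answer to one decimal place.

77.2

Form J → anchor (Sample 1): v = (2.4/14.4)(68 − 63.2) + 8.1 = 8.90
anchor → Form K (Sample 2): y = (15.6/2.7)(8.90 − 8.0) + 72.0 = 77.2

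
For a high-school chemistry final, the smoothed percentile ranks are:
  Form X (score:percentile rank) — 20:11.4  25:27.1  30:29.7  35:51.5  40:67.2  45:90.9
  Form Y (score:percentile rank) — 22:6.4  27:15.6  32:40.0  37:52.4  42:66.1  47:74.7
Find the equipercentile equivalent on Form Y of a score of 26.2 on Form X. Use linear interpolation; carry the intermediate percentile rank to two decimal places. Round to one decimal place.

29.5

PR of 26.2 on Form X: 27.1 + (26.2 − 25)/(30 − 25) × (29.7 − 27.1) = 27.72
On Form Y, PR 27.72 falls between score 27 (PR 15.6) and 32 (PR 40.0).
Interpolate: 27 + (27.72 − 15.6)/(40.0 − 15.6) × (32 − 27) = 29.5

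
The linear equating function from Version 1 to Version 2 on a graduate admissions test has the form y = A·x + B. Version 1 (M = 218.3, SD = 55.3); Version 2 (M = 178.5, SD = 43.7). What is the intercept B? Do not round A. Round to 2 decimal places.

5.99

A = SD_Y / SD_X = 43.7 / 55.3 = 0.790235
B = M_Y − A·M_X = 178.5 − 0.790235 × 218.3 = 5.99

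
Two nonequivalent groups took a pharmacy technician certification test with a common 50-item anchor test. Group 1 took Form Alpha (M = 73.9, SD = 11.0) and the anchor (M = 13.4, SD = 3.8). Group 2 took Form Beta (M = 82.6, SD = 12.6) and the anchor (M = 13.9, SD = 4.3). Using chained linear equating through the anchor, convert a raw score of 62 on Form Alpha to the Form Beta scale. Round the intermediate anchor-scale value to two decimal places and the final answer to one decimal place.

Form Alpha → anchor (Group 1): v = (3.8/11.0)(62 − 73.9) + 13.4 = 9.29
anchor → Form Beta (Group 2): y = (12.6/4.3)(9.29 − 13.9) + 82.6 = 69.1

69.1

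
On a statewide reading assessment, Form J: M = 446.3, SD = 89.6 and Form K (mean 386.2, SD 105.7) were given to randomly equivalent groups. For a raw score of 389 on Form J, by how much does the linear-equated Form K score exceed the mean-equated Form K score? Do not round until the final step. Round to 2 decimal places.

-10.30

Mean-equated: 389 + (386.2 − 446.3) = 328.90
Linear-equated: (105.7/89.6)(389 − 446.3) + 386.2 = 318.604
Difference = 318.604 − 328.90 = -10.30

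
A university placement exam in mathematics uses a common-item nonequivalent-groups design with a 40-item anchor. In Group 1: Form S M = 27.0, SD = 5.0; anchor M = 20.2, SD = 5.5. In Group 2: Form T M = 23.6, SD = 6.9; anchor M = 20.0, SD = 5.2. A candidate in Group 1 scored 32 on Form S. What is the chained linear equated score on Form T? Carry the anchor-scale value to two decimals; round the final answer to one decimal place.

Form S → anchor (Group 1): v = (5.5/5.0)(32 − 27.0) + 20.2 = 25.70
anchor → Form T (Group 2): y = (6.9/5.2)(25.70 − 20.0) + 23.6 = 31.2

31.2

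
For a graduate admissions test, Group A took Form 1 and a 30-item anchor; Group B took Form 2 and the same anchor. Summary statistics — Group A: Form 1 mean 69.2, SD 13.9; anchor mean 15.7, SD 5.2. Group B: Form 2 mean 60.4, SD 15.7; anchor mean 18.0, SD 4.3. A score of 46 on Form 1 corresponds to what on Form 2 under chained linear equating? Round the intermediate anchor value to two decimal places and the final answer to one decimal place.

Form 1 → anchor (Group A): v = (5.2/13.9)(46 − 69.2) + 15.7 = 7.02
anchor → Form 2 (Group B): y = (15.7/4.3)(7.02 − 18.0) + 60.4 = 20.3

20.3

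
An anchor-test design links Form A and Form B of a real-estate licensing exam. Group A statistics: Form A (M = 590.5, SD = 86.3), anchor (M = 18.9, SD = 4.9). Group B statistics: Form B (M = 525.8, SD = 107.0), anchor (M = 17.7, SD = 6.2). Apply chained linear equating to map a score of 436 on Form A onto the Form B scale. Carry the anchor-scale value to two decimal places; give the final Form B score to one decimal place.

395.2

Form A → anchor (Group A): v = (4.9/86.3)(436 − 590.5) + 18.9 = 10.13
anchor → Form B (Group B): y = (107.0/6.2)(10.13 − 17.7) + 525.8 = 395.2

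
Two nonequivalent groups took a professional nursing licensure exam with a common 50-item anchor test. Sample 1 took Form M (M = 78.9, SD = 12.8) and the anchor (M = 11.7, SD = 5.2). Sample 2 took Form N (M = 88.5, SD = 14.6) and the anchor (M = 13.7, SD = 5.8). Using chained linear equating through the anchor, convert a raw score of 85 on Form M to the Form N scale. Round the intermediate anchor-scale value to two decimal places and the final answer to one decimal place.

Form M → anchor (Sample 1): v = (5.2/12.8)(85 − 78.9) + 11.7 = 14.18
anchor → Form N (Sample 2): y = (14.6/5.8)(14.18 − 13.7) + 88.5 = 89.7

89.7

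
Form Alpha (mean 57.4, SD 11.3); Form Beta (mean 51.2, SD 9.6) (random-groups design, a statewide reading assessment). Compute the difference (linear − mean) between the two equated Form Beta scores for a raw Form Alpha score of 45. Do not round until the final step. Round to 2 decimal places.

Mean-equated: 45 + (51.2 − 57.4) = 38.80
Linear-equated: (9.6/11.3)(45 − 57.4) + 51.2 = 40.665
Difference = 40.665 − 38.80 = 1.87

1.87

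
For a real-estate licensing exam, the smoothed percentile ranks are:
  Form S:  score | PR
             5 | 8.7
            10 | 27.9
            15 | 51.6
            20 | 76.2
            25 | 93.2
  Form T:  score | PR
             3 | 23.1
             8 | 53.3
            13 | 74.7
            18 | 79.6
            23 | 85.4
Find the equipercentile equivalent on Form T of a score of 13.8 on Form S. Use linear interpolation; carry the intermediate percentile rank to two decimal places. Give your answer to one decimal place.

6.8

PR of 13.8 on Form S: 27.9 + (13.8 − 10)/(15 − 10) × (51.6 − 27.9) = 45.91
On Form T, PR 45.91 falls between score 3 (PR 23.1) and 8 (PR 53.3).
Interpolate: 3 + (45.91 − 23.1)/(53.3 − 23.1) × (8 − 3) = 6.8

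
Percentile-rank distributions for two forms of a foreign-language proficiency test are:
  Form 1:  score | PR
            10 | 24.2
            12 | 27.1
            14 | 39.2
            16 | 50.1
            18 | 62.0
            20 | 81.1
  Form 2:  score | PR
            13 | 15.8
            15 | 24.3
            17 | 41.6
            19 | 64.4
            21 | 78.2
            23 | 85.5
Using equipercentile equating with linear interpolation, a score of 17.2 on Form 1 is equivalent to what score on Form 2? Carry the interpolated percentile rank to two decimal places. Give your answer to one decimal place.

PR of 17.2 on Form 1: 50.1 + (17.2 − 16)/(18 − 16) × (62.0 − 50.1) = 57.24
On Form 2, PR 57.24 falls between score 17 (PR 41.6) and 19 (PR 64.4).
Interpolate: 17 + (57.24 − 41.6)/(64.4 − 41.6) × (19 − 17) = 18.4

18.4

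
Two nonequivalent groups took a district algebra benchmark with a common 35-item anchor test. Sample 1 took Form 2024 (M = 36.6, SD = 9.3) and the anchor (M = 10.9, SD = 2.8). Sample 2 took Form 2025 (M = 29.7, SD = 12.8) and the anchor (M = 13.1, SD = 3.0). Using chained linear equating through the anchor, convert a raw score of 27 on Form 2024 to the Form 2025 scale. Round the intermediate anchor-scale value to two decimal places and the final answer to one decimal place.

Form 2024 → anchor (Sample 1): v = (2.8/9.3)(27 − 36.6) + 10.9 = 8.01
anchor → Form 2025 (Sample 2): y = (12.8/3.0)(8.01 − 13.1) + 29.7 = 8.0

8.0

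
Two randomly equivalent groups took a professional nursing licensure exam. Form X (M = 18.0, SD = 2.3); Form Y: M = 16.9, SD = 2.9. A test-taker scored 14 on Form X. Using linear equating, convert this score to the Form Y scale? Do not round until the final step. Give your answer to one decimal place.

11.9

Linear equating: y = (SD_Y/SD_X)(x − M_X) + M_Y
y = (2.9/2.3)(14 − 18.0) + 16.9
y = 1.260870 × -4.0 + 16.9 = -5.0435 + 16.9 = 11.9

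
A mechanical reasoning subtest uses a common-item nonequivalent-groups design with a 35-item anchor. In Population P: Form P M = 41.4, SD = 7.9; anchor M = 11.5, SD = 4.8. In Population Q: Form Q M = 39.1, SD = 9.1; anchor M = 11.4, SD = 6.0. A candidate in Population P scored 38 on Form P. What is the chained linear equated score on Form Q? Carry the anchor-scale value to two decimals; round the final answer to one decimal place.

Form P → anchor (Population P): v = (4.8/7.9)(38 − 41.4) + 11.5 = 9.43
anchor → Form Q (Population Q): y = (9.1/6.0)(9.43 − 11.4) + 39.1 = 36.1

36.1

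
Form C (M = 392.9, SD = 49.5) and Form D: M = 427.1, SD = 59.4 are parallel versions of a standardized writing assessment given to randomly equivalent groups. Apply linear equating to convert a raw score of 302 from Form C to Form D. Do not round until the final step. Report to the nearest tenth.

Linear equating: y = (SD_Y/SD_X)(x − M_X) + M_Y
y = (59.4/49.5)(302 − 392.9) + 427.1
y = 1.200000 × -90.9 + 427.1 = -109.0800 + 427.1 = 318.0

318.0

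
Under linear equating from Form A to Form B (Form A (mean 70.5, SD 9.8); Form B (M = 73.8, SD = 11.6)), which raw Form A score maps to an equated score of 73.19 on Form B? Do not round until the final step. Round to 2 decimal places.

69.98

Invert y = (SD_Y/SD_X)(x − M_X) + M_Y:
x = (SD_X/SD_Y)(y − M_Y) + M_X = (9.8/11.6)(73.19 − 73.8) + 70.5
x = 0.844828 × -0.610 + 70.5 = 69.98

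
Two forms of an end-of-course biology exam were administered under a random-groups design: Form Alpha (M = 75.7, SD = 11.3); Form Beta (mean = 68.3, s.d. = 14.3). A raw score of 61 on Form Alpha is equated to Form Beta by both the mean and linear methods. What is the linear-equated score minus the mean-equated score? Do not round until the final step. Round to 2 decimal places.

Mean-equated: 61 + (68.3 − 75.7) = 53.60
Linear-equated: (14.3/11.3)(61 − 75.7) + 68.3 = 49.697
Difference = 49.697 − 53.60 = -3.90

-3.90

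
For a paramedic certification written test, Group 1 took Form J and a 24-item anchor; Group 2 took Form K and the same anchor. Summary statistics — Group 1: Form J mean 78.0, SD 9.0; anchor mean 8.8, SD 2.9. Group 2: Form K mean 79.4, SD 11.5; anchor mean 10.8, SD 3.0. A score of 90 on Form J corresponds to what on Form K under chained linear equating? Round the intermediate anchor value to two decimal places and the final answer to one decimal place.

86.6

Form J → anchor (Group 1): v = (2.9/9.0)(90 − 78.0) + 8.8 = 12.67
anchor → Form K (Group 2): y = (11.5/3.0)(12.67 − 10.8) + 79.4 = 86.6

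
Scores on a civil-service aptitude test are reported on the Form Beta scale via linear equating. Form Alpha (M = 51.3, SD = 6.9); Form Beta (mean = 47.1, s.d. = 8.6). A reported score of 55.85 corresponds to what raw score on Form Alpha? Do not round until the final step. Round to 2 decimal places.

Invert y = (SD_Y/SD_X)(x − M_X) + M_Y:
x = (SD_X/SD_Y)(y − M_Y) + M_X = (6.9/8.6)(55.85 − 47.1) + 51.3
x = 0.802326 × 8.750 + 51.3 = 58.32

58.32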